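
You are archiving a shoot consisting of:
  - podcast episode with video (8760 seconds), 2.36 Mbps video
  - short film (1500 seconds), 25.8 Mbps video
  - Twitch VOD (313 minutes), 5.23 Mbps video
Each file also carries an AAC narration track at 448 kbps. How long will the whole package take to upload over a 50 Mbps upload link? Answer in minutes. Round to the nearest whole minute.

57 minutes

Audio: 448 kbps = 0.448 Mbps.
podcast episode with video: 2.808 Mbps × 8760 s = 24598.1 Mb
short film: 26.248 Mbps × 1500 s = 39372.0 Mb
Twitch VOD: 5.678 Mbps × 18780 s = 106632.8 Mb
Total: 170602.9 Mb = 21325.4 MB.
At 50 Mbps: 170602.9 / 50 = 3412 s ≈ 56.9 minutes.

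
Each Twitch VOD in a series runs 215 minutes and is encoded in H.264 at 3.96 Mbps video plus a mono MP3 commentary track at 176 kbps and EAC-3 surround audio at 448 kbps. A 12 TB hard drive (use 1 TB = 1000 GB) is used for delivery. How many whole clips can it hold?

215 min = 12900 s
Audio total: 176 + 448 = 624 kbps = 0.624 Mbps.
Total bitrate: 4.584 Mbps.
Per item: 4.584 Mbps × 12900 s = 59,134 Mb = 7,392 MB.
Capacity: 12 TB = 96,000,000 Mb; 1623.44 items → 1623 complete.

1623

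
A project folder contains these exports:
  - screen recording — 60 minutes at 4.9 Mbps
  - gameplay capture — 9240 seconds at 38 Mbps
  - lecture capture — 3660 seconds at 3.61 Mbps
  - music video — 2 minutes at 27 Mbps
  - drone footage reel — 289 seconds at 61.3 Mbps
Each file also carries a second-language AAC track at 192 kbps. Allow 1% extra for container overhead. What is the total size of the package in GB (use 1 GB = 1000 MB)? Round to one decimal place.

51.3 GB

Audio: 192 kbps = 0.192 Mbps.
screen recording: 5.092 Mbps × 3600 s × 1.01 = 18514.5 Mb
gameplay capture: 38.192 Mbps × 9240 s × 1.01 = 356423.0 Mb
lecture capture: 3.802 Mbps × 3660 s × 1.01 = 14054.5 Mb
music video: 27.192 Mbps × 120 s × 1.01 = 3295.7 Mb
drone footage reel: 61.492 Mbps × 289 s × 1.01 = 17948.9 Mb
Total: 410236.6 Mb = 51279.6 MB.
= 51.28 GB.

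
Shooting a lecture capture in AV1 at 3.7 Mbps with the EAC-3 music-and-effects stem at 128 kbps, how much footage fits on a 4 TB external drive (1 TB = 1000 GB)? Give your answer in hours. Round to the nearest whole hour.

Audio: 128 kbps = 0.128 Mbps.
Total bitrate: 3.7 + 0.128 = 3.828 Mbps.
Capacity: 4 TB = 32,000,000 Mb.
Recording time: 32,000,000 / 3.828 = 8,359,457 s ≈ 2,322 hours.

2322 hours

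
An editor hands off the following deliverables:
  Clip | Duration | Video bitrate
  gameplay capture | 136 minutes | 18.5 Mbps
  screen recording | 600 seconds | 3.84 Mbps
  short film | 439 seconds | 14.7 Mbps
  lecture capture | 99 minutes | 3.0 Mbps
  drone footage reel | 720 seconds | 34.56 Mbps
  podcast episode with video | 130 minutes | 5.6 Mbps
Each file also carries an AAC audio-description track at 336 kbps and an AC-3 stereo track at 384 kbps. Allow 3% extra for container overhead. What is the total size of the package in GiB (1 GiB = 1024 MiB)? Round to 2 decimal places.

Audio total: 336 + 384 = 720 kbps = 0.720 Mbps.
gameplay capture: 19.220 Mbps × 8160 s × 1.03 = 161540.3 Mb
screen recording: 4.560 Mbps × 600 s × 1.03 = 2818.1 Mb
short film: 15.420 Mbps × 439 s × 1.03 = 6972.5 Mb
lecture capture: 3.720 Mbps × 5940 s × 1.03 = 22759.7 Mb
drone footage reel: 35.280 Mbps × 720 s × 1.03 = 26163.6 Mb
podcast episode with video: 6.320 Mbps × 7800 s × 1.03 = 50774.9 Mb
Total: 271029.0 Mb = 33878.6 MB.
= 31.55 GiB.

31.55 GiB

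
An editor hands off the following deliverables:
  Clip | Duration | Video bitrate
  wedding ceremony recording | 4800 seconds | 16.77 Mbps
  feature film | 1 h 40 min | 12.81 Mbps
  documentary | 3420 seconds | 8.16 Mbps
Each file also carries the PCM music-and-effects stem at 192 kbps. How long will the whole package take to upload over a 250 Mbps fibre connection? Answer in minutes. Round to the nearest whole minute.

13 minutes

Audio: 192 kbps = 0.192 Mbps.
wedding ceremony recording: 16.962 Mbps × 4800 s = 81417.6 Mb
feature film: 13.002 Mbps × 6000 s = 78012.0 Mb
documentary: 8.352 Mbps × 3420 s = 28563.8 Mb
Total: 187993.4 Mb = 23499.2 MB.
At 250 Mbps: 187993.4 / 250 = 752 s ≈ 12.5 minutes.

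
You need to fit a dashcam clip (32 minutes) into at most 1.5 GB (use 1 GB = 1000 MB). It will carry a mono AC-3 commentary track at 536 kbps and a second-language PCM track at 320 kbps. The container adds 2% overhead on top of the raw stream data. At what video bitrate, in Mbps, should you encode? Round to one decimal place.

Budget: 1.5 GB = 12000.0 Mb.
Stream payload after overhead: 12000.0 / 1.02 = 11764.7 Mb.
32 min = 1920 s
Total bitrate budget: 11764.7 Mb / 1920 s = 6.127 Mbps.
Audio total: 536 + 320 = 856 kbps = 0.856 Mbps.
Video: 6.127 − 0.856 = 5.271 Mbps.

5.3 Mbps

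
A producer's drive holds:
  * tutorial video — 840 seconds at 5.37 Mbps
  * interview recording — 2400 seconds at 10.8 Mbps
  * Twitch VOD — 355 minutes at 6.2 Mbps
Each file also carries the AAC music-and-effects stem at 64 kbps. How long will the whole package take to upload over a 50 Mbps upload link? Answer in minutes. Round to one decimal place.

Audio: 64 kbps = 0.064 Mbps.
tutorial video: 5.434 Mbps × 840 s = 4564.6 Mb
interview recording: 10.864 Mbps × 2400 s = 26073.6 Mb
Twitch VOD: 6.264 Mbps × 21300 s = 133423.2 Mb
Total: 164061.4 Mb = 20507.7 MB.
At 50 Mbps: 164061.4 / 50 = 3281 s ≈ 54.7 minutes.

54.7 minutes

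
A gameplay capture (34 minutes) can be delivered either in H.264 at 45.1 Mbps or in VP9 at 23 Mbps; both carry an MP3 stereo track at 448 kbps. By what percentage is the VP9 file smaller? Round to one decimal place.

34 min = 2040 s
Audio: 448 kbps = 0.448 Mbps.
H.264: 45.548 Mbps × 2040 s = 92917.9 Mb = 11.615 GB.
VP9: 23.448 Mbps × 2040 s = 47833.9 Mb = 5.979 GB.
Reduction: (1 − 5.979/11.615) × 100 = 48.52%.

48.5%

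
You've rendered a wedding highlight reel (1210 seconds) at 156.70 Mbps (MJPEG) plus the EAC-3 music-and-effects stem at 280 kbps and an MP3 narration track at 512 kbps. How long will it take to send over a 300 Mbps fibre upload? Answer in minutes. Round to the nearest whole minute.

11 minutes

Audio total: 280 + 512 = 792 kbps = 0.792 Mbps.
Total bitrate: 157.492 Mbps.
File: 157.492 Mbps × 1210 s = 190565.3 Mb.
At 300 Mbps: 190565.3 / 300 = 635.2 s ≈ 10.6 minutes.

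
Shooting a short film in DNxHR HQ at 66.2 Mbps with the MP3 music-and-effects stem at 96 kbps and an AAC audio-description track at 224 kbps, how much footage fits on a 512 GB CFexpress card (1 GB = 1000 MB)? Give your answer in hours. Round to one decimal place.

Audio total: 96 + 224 = 320 kbps = 0.320 Mbps.
Total bitrate: 66.2 + 0.320 = 66.520 Mbps.
Capacity: 512 GB = 4,096,000 Mb.
Recording time: 4,096,000 / 66.520 = 61,575 s ≈ 17.1 hours.

17.1 hours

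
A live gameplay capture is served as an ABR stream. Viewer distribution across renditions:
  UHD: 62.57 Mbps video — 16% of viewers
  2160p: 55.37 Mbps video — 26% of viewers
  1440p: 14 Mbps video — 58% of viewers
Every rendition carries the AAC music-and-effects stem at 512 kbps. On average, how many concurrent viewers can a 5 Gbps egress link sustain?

Audio: 512 kbps = 0.512 Mbps.
Average per-viewer bitrate: 0.16×63.082 + 0.26×55.882 + 0.58×14.512 = 33.039 Mbps.
5 Gbps = 5,000 Mbps; 5,000 / 33.039 = 151.33 → 151.

151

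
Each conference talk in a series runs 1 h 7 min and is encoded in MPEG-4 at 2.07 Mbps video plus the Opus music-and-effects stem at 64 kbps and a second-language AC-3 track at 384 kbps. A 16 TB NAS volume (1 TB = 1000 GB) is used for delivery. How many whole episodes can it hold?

12645

1 h 7 min = 67 min = 4020 s
Audio total: 64 + 384 = 448 kbps = 0.448 Mbps.
Total bitrate: 2.518 Mbps.
Per item: 2.518 Mbps × 4020 s = 10,122 Mb = 1,265 MB.
Capacity: 16 TB = 128,000,000 Mb; 12645.27 items → 12645 complete.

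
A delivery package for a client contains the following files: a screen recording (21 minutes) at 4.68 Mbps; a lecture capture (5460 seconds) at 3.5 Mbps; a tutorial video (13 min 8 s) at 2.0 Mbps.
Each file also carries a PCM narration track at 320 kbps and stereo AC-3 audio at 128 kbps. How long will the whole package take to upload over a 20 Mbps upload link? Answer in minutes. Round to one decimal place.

Audio total: 320 + 128 = 448 kbps = 0.448 Mbps.
screen recording: 5.128 Mbps × 1260 s = 6461.3 Mb
lecture capture: 3.948 Mbps × 5460 s = 21556.1 Mb
tutorial video: 2.448 Mbps × 788 s = 1929.0 Mb
Total: 29946.4 Mb = 3743.3 MB.
At 20 Mbps: 29946.4 / 20 = 1497 s ≈ 25 minutes.

25.0 minutes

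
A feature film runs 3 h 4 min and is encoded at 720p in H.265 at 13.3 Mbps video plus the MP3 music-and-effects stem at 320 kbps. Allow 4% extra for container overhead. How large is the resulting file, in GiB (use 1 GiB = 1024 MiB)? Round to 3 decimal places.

18.205 GiB

3 h 4 min = 184 min = 11040 s
Audio: 320 kbps = 0.320 Mbps.
Total bitrate: 13.3 + 0.320 = 13.620 Mbps.
Stream data: 13.620 Mbps × 11040 s = 150364.8 Mb.
With 4% container overhead: ×1.04.
156,379 Mb = 19,547,424,000 bytes ÷ 1,073,741,824 = 18.20 GiB.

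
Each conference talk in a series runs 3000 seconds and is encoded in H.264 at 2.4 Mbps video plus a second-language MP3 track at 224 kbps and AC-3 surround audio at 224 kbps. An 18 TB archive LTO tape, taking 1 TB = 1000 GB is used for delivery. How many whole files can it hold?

16853

Audio total: 224 + 224 = 448 kbps = 0.448 Mbps.
Total bitrate: 2.848 Mbps.
Per item: 2.848 Mbps × 3000 s = 8,544 Mb = 1,068 MB.
Capacity: 18 TB = 144,000,000 Mb; 16853.93 items → 16853 complete.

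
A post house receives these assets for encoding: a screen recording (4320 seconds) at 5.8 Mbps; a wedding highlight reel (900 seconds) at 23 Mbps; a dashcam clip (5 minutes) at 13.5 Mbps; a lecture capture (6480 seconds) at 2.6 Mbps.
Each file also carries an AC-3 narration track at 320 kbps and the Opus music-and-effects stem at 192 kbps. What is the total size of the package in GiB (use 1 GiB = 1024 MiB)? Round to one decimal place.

8.5 GiB

Audio total: 320 + 192 = 512 kbps = 0.512 Mbps.
screen recording: 6.312 Mbps × 4320 s = 27267.8 Mb
wedding highlight reel: 23.512 Mbps × 900 s = 21160.8 Mb
dashcam clip: 14.012 Mbps × 300 s = 4203.6 Mb
lecture capture: 3.112 Mbps × 6480 s = 20165.8 Mb
Total: 72798.0 Mb = 9099.8 MB.
= 8.475 GiB.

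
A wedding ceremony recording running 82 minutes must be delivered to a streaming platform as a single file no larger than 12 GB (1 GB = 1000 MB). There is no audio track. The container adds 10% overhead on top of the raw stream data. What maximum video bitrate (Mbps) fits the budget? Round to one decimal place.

17.7 Mbps

Budget: 12 GB = 96000.0 Mb.
Stream payload after overhead: 96000.0 / 1.10 = 87272.7 Mb.
82 min = 4920 s
Total bitrate budget: 87272.7 Mb / 4920 s = 17.738 Mbps.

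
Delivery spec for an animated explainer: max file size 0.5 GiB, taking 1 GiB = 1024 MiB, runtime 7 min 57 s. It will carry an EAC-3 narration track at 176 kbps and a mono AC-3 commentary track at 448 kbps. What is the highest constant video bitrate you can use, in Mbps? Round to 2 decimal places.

Budget: 0.5 GiB = 4295.0 Mb.
7 min 57 s = 477 s
Total bitrate budget: 4295.0 Mb / 477 s = 9.004 Mbps.
Audio total: 176 + 448 = 624 kbps = 0.624 Mbps.
Video: 9.004 − 0.624 = 8.380 Mbps.

8.38 Mbps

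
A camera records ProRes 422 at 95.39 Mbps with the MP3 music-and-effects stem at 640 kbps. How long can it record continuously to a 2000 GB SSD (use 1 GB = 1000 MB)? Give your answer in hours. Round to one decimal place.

46.3 hours

Audio: 640 kbps = 0.640 Mbps.
Total bitrate: 95.39 + 0.640 = 96.030 Mbps.
Capacity: 2000 GB = 16,000,000 Mb.
Recording time: 16,000,000 / 96.030 = 166,615 s ≈ 46.3 hours.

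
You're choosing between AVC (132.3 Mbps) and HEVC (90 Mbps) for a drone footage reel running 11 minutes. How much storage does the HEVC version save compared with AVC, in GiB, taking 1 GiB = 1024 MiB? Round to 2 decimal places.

3.25 GiB

11 min = 660 s
AVC: 132.300 Mbps × 660 s = 87318.0 Mb = 10.165 GiB.
HEVC: 90.000 Mbps × 660 s = 59400.0 Mb = 6.915 GiB.
Saving: 10.165 − 6.915 = 3.250 GiB.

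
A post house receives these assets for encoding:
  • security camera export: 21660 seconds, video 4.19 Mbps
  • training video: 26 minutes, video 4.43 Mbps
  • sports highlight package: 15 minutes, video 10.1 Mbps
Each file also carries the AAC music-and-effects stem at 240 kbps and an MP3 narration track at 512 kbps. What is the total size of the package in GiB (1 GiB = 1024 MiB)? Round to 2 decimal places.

Audio total: 240 + 512 = 752 kbps = 0.752 Mbps.
security camera export: 4.942 Mbps × 21660 s = 107043.7 Mb
training video: 5.182 Mbps × 1560 s = 8083.9 Mb
sports highlight package: 10.852 Mbps × 900 s = 9766.8 Mb
Total: 124894.4 Mb = 15611.8 MB.
= 14.54 GiB.

14.54 GiB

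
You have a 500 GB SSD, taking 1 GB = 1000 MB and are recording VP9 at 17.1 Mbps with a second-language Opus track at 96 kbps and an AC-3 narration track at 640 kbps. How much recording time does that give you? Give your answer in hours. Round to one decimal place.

62.3 hours

Audio total: 96 + 640 = 736 kbps = 0.736 Mbps.
Total bitrate: 17.1 + 0.736 = 17.836 Mbps.
Capacity: 500 GB = 4,000,000 Mb.
Recording time: 4,000,000 / 17.836 = 224,266 s ≈ 62.3 hours.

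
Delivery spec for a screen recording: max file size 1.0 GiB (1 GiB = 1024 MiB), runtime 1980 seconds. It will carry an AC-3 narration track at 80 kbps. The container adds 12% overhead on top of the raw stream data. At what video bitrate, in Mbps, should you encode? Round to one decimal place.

Budget: 1.0 GiB = 8589.9 Mb.
Stream payload after overhead: 8589.9 / 1.12 = 7669.6 Mb.
Total bitrate budget: 7669.6 Mb / 1980 s = 3.874 Mbps.
Audio: 80 kbps = 0.080 Mbps.
Video: 3.874 − 0.080 = 3.794 Mbps.

3.8 Mbps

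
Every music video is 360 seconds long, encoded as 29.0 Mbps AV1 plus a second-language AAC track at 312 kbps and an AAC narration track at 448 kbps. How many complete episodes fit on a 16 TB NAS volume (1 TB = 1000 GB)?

Audio total: 312 + 448 = 760 kbps = 0.760 Mbps.
Total bitrate: 29.760 Mbps.
Per item: 29.760 Mbps × 360 s = 10,714 Mb = 1,339 MB.
Capacity: 16 TB = 128,000,000 Mb; 11947.43 items → 11947 complete.

11947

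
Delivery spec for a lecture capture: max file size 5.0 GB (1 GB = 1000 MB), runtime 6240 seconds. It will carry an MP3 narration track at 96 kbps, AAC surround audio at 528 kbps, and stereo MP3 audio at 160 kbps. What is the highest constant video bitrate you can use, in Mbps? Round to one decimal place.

5.6 Mbps

Budget: 5.0 GB = 40000.0 Mb.
Total bitrate budget: 40000.0 Mb / 6240 s = 6.410 Mbps.
Audio total: 96 + 528 + 160 = 784 kbps = 0.784 Mbps.
Video: 6.410 − 0.784 = 5.626 Mbps.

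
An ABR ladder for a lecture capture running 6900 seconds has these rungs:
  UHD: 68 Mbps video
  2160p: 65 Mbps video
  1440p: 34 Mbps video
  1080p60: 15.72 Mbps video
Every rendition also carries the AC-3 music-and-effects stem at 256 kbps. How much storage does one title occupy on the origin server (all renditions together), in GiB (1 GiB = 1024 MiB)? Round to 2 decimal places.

147.60 GiB

Audio: 256 kbps = 0.256 Mbps.
Sum of rendition bitrates: (68+0.256) + (65+0.256) + (34+0.256) + (15.72+0.256) = 183.744 Mbps.
× 6900 s = 1,267,834 Mb = 158,479 MB = 147.6 GiB.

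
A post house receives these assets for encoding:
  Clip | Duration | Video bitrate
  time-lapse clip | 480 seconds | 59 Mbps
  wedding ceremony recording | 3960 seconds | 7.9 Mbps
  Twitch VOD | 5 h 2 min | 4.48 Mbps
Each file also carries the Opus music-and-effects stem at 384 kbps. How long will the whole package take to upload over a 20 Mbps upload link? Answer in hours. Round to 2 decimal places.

Audio: 384 kbps = 0.384 Mbps.
time-lapse clip: 59.384 Mbps × 480 s = 28504.3 Mb
wedding ceremony recording: 8.284 Mbps × 3960 s = 32804.6 Mb
Twitch VOD: 4.864 Mbps × 18120 s = 88135.7 Mb
Total: 149444.6 Mb = 18680.6 MB.
At 20 Mbps: 149444.6 / 20 = 7472 s ≈ 2.08 hours.

2.08 hours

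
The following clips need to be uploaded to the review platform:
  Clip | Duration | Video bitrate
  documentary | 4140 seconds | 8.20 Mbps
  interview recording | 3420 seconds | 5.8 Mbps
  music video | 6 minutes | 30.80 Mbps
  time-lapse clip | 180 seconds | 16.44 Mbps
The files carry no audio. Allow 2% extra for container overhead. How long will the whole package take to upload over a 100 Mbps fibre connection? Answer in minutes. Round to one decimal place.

documentary: 8.200 Mbps × 4140 s × 1.02 = 34627.0 Mb
interview recording: 5.800 Mbps × 3420 s × 1.02 = 20232.7 Mb
music video: 30.800 Mbps × 360 s × 1.02 = 11309.8 Mb
time-lapse clip: 16.440 Mbps × 180 s × 1.02 = 3018.4 Mb
Total: 69187.8 Mb = 8648.5 MB.
At 100 Mbps: 69187.8 / 100 = 692 s ≈ 11.5 minutes.

11.5 minutes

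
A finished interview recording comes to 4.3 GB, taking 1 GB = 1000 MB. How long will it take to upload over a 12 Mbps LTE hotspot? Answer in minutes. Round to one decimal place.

47.8 minutes

File: 4.3 GB = 34400.0 Mb.
At 12 Mbps: 34400.0 / 12 = 2866.7 s ≈ 47.8 minutes.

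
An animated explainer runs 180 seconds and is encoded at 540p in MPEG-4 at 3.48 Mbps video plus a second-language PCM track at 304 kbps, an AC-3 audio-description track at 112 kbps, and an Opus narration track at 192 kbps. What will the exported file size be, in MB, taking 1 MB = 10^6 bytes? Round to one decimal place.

92.0 MB

Audio total: 304 + 112 + 192 = 608 kbps = 0.608 Mbps.
Total bitrate: 3.48 + 0.608 = 4.088 Mbps.
Stream data: 4.088 Mbps × 180 s = 735.8 Mb.
735.8 Mb ÷ 8 = 91.98 MB → 91.98 MB.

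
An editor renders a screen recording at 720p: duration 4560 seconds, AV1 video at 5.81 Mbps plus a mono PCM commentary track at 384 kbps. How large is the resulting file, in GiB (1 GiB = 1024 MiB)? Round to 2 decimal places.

3.29 GiB

Audio: 384 kbps = 0.384 Mbps.
Total bitrate: 5.81 + 0.384 = 6.194 Mbps.
Stream data: 6.194 Mbps × 4560 s = 28244.6 Mb.
28,245 Mb = 3,530,580,000 bytes ÷ 1,073,741,824 = 3.288 GiB.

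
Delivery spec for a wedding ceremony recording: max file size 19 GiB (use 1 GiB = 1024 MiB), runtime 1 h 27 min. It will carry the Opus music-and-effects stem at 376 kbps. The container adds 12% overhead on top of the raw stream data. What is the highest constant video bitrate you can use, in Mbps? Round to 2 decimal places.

Budget: 19 GiB = 163208.8 Mb.
Stream payload after overhead: 163208.8 / 1.12 = 145722.1 Mb.
1 h 27 min = 87 min = 5220 s
Total bitrate budget: 145722.1 Mb / 5220 s = 27.916 Mbps.
Audio: 376 kbps = 0.376 Mbps.
Video: 27.916 − 0.376 = 27.540 Mbps.

27.54 Mbps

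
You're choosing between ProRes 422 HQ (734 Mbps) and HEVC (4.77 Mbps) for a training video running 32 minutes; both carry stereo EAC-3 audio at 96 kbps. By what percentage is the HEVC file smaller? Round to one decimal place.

32 min = 1920 s
Audio: 96 kbps = 0.096 Mbps.
ProRes 422 HQ: 734.096 Mbps × 1920 s = 1409464.3 Mb = 164.083 GiB.
HEVC: 4.866 Mbps × 1920 s = 9342.7 Mb = 1.088 GiB.
Reduction: (1 − 1.088/164.083) × 100 = 99.34%.

99.3%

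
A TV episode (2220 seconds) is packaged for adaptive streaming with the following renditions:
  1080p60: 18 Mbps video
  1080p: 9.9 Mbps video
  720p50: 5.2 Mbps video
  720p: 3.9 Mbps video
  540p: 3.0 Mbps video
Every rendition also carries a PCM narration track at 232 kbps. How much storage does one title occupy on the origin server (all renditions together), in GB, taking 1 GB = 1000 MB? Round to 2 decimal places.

11.42 GB

Audio: 232 kbps = 0.232 Mbps.
Sum of rendition bitrates: (18+0.232) + (9.9+0.232) + (5.2+0.232) + (3.9+0.232) + (3.0+0.232) = 41.160 Mbps.
× 2220 s = 91,375 Mb = 11,422 MB = 11.42 GB.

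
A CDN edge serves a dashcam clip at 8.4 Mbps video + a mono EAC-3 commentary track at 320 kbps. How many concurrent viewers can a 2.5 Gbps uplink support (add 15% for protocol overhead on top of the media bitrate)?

249

Audio: 320 kbps = 0.320 Mbps.
Per-viewer media rate: 8.720 Mbps.
On the wire with 15% overhead: 10.028 Mbps.
2.5 Gbps = 2,500 Mbps; 2,500 / 10.028 = 249.30 → 249 viewers.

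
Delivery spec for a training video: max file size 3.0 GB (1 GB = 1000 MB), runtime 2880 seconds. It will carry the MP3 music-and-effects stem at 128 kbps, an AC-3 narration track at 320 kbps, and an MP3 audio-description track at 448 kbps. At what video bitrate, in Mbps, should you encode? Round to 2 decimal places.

Budget: 3.0 GB = 24000.0 Mb.
Total bitrate budget: 24000.0 Mb / 2880 s = 8.333 Mbps.
Audio total: 128 + 320 + 448 = 896 kbps = 0.896 Mbps.
Video: 8.333 − 0.896 = 7.437 Mbps.

7.44 Mbps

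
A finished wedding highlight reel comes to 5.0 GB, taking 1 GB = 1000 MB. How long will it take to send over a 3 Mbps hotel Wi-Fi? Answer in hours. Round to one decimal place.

3.7 hours

File: 5.0 GB = 40000.0 Mb.
At 3 Mbps: 40000.0 / 3 = 13333.3 s ≈ 3.7 hours.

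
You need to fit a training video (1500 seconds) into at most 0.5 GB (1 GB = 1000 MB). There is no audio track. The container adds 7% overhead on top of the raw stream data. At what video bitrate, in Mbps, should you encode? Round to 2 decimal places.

2.49 Mbps

Budget: 0.5 GB = 4000.0 Mb.
Stream payload after overhead: 4000.0 / 1.07 = 3738.3 Mb.
Total bitrate budget: 3738.3 Mb / 1500 s = 2.492 Mbps.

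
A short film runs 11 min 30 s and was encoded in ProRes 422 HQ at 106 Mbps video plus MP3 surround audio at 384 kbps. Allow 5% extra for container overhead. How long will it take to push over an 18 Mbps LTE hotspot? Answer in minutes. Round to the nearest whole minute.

71 minutes

11 min 30 s = 690 s
Audio: 384 kbps = 0.384 Mbps.
Total bitrate: 106.384 Mbps.
File: 106.384 Mbps × 690 s = 73405.0 Mb.
With 5% container overhead: ×1.05. → 77075.2 Mb.
At 18 Mbps: 77075.2 / 18 = 4282.0 s ≈ 71.4 minutes.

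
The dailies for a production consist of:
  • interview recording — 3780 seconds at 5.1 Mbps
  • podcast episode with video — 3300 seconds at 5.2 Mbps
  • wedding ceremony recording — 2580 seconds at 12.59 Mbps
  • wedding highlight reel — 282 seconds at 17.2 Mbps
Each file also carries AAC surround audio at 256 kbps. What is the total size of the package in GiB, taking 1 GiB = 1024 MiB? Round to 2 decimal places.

8.88 GiB

Audio: 256 kbps = 0.256 Mbps.
interview recording: 5.356 Mbps × 3780 s = 20245.7 Mb
podcast episode with video: 5.456 Mbps × 3300 s = 18004.8 Mb
wedding ceremony recording: 12.846 Mbps × 2580 s = 33142.7 Mb
wedding highlight reel: 17.456 Mbps × 282 s = 4922.6 Mb
Total: 76315.8 Mb = 9539.5 MB.
= 8.884 GiB.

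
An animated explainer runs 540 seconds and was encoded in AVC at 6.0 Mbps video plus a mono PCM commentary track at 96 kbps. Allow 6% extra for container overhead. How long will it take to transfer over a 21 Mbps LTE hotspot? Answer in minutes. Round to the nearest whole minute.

Audio: 96 kbps = 0.096 Mbps.
Total bitrate: 6.096 Mbps.
File: 6.096 Mbps × 540 s = 3291.8 Mb.
With 6% container overhead: ×1.06. → 3489.4 Mb.
At 21 Mbps: 3489.4 / 21 = 166.2 s ≈ 2.77 minutes.

3 minutes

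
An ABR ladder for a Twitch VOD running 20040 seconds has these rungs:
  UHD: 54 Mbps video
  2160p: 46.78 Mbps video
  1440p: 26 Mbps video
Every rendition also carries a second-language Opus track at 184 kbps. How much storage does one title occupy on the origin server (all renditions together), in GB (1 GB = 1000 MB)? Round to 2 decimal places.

318.97 GB

Audio: 184 kbps = 0.184 Mbps.
Sum of rendition bitrates: (54+0.184) + (46.78+0.184) + (26+0.184) = 127.332 Mbps.
× 20040 s = 2,551,733 Mb = 318,967 MB = 319.0 GB.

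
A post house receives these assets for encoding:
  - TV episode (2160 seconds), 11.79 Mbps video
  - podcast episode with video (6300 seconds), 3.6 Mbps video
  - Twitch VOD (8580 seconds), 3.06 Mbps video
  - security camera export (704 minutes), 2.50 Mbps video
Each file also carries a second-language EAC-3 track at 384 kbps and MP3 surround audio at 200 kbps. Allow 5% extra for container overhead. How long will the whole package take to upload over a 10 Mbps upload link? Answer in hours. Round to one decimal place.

Audio total: 384 + 200 = 584 kbps = 0.584 Mbps.
TV episode: 12.374 Mbps × 2160 s × 1.05 = 28064.2 Mb
podcast episode with video: 4.184 Mbps × 6300 s × 1.05 = 27677.2 Mb
Twitch VOD: 3.644 Mbps × 8580 s × 1.05 = 32828.8 Mb
security camera export: 3.084 Mbps × 42240 s × 1.05 = 136781.6 Mb
Total: 225351.8 Mb = 28169.0 MB.
At 10 Mbps: 225351.8 / 10 = 22535 s ≈ 6.26 hours.

6.3 hours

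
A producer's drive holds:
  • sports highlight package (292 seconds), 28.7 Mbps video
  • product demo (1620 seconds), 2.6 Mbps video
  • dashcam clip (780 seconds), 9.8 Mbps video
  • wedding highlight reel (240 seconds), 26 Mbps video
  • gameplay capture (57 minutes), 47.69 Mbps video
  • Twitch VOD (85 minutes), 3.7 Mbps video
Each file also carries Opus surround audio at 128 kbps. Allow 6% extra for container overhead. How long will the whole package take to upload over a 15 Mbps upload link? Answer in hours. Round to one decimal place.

Audio: 128 kbps = 0.128 Mbps.
sports highlight package: 28.828 Mbps × 292 s × 1.06 = 8922.8 Mb
product demo: 2.728 Mbps × 1620 s × 1.06 = 4684.5 Mb
dashcam clip: 9.928 Mbps × 780 s × 1.06 = 8208.5 Mb
wedding highlight reel: 26.128 Mbps × 240 s × 1.06 = 6647.0 Mb
gameplay capture: 47.818 Mbps × 3420 s × 1.06 = 173349.8 Mb
Twitch VOD: 3.828 Mbps × 5100 s × 1.06 = 20694.2 Mb
Total: 222506.8 Mb = 27813.3 MB.
At 15 Mbps: 222506.8 / 15 = 14834 s ≈ 4.12 hours.

4.1 hours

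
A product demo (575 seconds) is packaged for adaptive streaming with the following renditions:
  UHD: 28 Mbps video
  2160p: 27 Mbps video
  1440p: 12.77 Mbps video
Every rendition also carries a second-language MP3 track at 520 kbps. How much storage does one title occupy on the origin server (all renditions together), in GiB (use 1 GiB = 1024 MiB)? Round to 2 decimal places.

4.64 GiB

Audio: 520 kbps = 0.520 Mbps.
Sum of rendition bitrates: (28+0.520) + (27+0.520) + (12.77+0.520) = 69.330 Mbps.
× 575 s = 39,865 Mb = 4,983 MB = 4.641 GiB.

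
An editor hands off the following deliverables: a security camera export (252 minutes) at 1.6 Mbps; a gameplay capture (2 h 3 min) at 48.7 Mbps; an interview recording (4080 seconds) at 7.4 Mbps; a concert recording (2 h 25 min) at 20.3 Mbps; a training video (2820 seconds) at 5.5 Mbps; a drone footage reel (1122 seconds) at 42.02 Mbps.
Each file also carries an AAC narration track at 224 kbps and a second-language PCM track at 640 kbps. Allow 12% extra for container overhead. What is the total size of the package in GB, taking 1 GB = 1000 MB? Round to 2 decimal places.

Audio total: 224 + 640 = 864 kbps = 0.864 Mbps.
security camera export: 2.464 Mbps × 15120 s × 1.12 = 41726.4 Mb
gameplay capture: 49.564 Mbps × 7380 s × 1.12 = 409676.2 Mb
interview recording: 8.264 Mbps × 4080 s × 1.12 = 37763.2 Mb
concert recording: 21.164 Mbps × 8700 s × 1.12 = 206222.0 Mb
training video: 6.364 Mbps × 2820 s × 1.12 = 20100.1 Mb
drone footage reel: 42.884 Mbps × 1122 s × 1.12 = 53889.7 Mb
Total: 769377.6 Mb = 96172.2 MB.
= 96.17 GB.

96.17 GB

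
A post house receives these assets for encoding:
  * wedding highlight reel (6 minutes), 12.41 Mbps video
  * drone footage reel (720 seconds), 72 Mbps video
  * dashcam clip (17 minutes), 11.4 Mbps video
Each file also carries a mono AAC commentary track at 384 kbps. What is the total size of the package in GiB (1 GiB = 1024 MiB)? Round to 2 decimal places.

8.00 GiB

Audio: 384 kbps = 0.384 Mbps.
wedding highlight reel: 12.794 Mbps × 360 s = 4605.8 Mb
drone footage reel: 72.384 Mbps × 720 s = 52116.5 Mb
dashcam clip: 11.784 Mbps × 1020 s = 12019.7 Mb
Total: 68742.0 Mb = 8592.8 MB.
= 8.003 GiB.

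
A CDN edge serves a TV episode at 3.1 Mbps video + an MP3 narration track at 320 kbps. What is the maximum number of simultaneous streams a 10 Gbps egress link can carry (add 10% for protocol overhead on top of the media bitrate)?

Audio: 320 kbps = 0.320 Mbps.
Per-viewer media rate: 3.420 Mbps.
On the wire with 10% overhead: 3.762 Mbps.
10 Gbps = 10,000 Mbps; 10,000 / 3.762 = 2658.16 → 2658 viewers.

2658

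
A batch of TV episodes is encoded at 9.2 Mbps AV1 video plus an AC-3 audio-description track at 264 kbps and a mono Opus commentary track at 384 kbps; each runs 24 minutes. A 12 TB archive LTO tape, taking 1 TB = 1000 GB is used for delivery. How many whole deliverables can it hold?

24 min = 1440 s
Audio total: 264 + 384 = 648 kbps = 0.648 Mbps.
Total bitrate: 9.848 Mbps.
Per item: 9.848 Mbps × 1440 s = 14,181 Mb = 1,773 MB.
Capacity: 12 TB = 96,000,000 Mb; 6769.56 items → 6769 complete.

6769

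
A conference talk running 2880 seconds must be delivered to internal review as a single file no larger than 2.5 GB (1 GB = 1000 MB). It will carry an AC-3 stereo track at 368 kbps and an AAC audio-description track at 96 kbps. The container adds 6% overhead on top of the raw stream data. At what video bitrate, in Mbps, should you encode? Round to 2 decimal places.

6.09 Mbps

Budget: 2.5 GB = 20000.0 Mb.
Stream payload after overhead: 20000.0 / 1.06 = 18867.9 Mb.
Total bitrate budget: 18867.9 Mb / 2880 s = 6.551 Mbps.
Audio total: 368 + 96 = 464 kbps = 0.464 Mbps.
Video: 6.551 − 0.464 = 6.087 Mbps.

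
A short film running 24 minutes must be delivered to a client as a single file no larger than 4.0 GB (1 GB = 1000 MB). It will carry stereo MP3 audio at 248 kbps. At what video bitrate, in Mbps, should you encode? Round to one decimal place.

22.0 Mbps

Budget: 4.0 GB = 32000.0 Mb.
24 min = 1440 s
Total bitrate budget: 32000.0 Mb / 1440 s = 22.222 Mbps.
Audio: 248 kbps = 0.248 Mbps.
Video: 22.222 − 0.248 = 21.974 Mbps.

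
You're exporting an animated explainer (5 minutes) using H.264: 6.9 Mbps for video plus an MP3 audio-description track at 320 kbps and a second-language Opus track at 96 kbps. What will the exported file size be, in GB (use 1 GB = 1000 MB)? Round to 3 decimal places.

5 min = 300 s
Audio total: 320 + 96 = 416 kbps = 0.416 Mbps.
Total bitrate: 6.9 + 0.416 = 7.316 Mbps.
Stream data: 7.316 Mbps × 300 s = 2194.8 Mb.
2,195 Mb ÷ 8 = 274.4 MB → 0.2743 GB.

0.274 GB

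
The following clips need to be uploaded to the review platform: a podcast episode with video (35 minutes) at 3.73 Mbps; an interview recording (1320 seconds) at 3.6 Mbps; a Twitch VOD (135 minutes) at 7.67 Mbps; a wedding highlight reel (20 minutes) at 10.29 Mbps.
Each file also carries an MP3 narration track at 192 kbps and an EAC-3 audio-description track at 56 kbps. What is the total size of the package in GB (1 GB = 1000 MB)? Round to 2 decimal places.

11.28 GB

Audio total: 192 + 56 = 248 kbps = 0.248 Mbps.
podcast episode with video: 3.978 Mbps × 2100 s = 8353.8 Mb
interview recording: 3.848 Mbps × 1320 s = 5079.4 Mb
Twitch VOD: 7.918 Mbps × 8100 s = 64135.8 Mb
wedding highlight reel: 10.538 Mbps × 1200 s = 12645.6 Mb
Total: 90214.6 Mb = 11276.8 MB.
= 11.28 GB.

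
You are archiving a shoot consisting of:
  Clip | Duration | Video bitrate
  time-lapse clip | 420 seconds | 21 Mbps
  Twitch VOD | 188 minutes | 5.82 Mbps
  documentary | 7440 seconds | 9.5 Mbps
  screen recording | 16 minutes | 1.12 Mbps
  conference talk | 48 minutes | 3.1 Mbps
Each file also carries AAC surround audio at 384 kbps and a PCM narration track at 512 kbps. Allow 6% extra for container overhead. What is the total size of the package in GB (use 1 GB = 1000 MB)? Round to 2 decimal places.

23.29 GB

Audio total: 384 + 512 = 896 kbps = 0.896 Mbps.
time-lapse clip: 21.896 Mbps × 420 s × 1.06 = 9748.1 Mb
Twitch VOD: 6.716 Mbps × 11280 s × 1.06 = 80301.9 Mb
documentary: 10.396 Mbps × 7440 s × 1.06 = 81987.0 Mb
screen recording: 2.016 Mbps × 960 s × 1.06 = 2051.5 Mb
conference talk: 3.996 Mbps × 2880 s × 1.06 = 12199.0 Mb
Total: 186287.5 Mb = 23285.9 MB.
= 23.29 GB.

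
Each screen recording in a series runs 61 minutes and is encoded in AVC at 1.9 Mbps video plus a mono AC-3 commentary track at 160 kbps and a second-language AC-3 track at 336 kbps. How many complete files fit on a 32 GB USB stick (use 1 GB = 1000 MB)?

29

61 min = 3660 s
Audio total: 160 + 336 = 496 kbps = 0.496 Mbps.
Total bitrate: 2.396 Mbps.
Per item: 2.396 Mbps × 3660 s = 8,769 Mb = 1,096 MB.
Capacity: 32 GB = 256,000 Mb; 29.19 items → 29 complete.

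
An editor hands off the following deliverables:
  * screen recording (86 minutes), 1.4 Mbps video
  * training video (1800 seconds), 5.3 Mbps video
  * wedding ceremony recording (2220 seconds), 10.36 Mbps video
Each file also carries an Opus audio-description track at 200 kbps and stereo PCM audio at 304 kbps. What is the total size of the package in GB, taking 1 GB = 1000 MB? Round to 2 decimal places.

Audio total: 200 + 304 = 504 kbps = 0.504 Mbps.
screen recording: 1.904 Mbps × 5160 s = 9824.6 Mb
training video: 5.804 Mbps × 1800 s = 10447.2 Mb
wedding ceremony recording: 10.864 Mbps × 2220 s = 24118.1 Mb
Total: 44389.9 Mb = 5548.7 MB.
= 5.549 GB.

5.55 GB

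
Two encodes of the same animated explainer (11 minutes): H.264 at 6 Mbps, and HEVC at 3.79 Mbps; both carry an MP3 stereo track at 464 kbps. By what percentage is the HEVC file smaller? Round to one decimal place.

11 min = 660 s
Audio: 464 kbps = 0.464 Mbps.
H.264: 6.464 Mbps × 660 s = 4266.2 Mb = 0.533 GB.
HEVC: 4.254 Mbps × 660 s = 2807.6 Mb = 0.351 GB.
Reduction: (1 − 0.351/0.533) × 100 = 34.19%.

34.2%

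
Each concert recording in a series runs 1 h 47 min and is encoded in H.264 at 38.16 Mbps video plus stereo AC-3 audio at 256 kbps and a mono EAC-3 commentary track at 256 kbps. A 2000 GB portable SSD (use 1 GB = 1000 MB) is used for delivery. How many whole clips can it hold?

1 h 47 min = 107 min = 6420 s
Audio total: 256 + 256 = 512 kbps = 0.512 Mbps.
Total bitrate: 38.672 Mbps.
Per item: 38.672 Mbps × 6420 s = 248,274 Mb = 31,034 MB.
Capacity: 2000 GB = 16,000,000 Mb; 64.44 items → 64 complete.

64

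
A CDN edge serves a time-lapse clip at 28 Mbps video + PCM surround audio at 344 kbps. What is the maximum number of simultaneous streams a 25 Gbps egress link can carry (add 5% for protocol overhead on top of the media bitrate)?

Audio: 344 kbps = 0.344 Mbps.
Per-viewer media rate: 28.344 Mbps.
On the wire with 5% overhead: 29.761 Mbps.
25 Gbps = 25,000 Mbps; 25,000 / 29.761 = 840.02 → 840 viewers.

840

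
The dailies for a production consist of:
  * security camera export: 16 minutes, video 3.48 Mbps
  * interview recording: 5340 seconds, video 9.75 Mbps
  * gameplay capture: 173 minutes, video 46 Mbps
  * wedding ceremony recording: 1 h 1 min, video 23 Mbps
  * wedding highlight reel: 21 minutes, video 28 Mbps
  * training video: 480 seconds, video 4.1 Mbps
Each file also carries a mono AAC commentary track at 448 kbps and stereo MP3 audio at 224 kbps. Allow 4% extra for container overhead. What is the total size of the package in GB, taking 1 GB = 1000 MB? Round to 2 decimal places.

Audio total: 448 + 224 = 672 kbps = 0.672 Mbps.
security camera export: 4.152 Mbps × 960 s × 1.04 = 4145.4 Mb
interview recording: 10.422 Mbps × 5340 s × 1.04 = 57879.6 Mb
gameplay capture: 46.672 Mbps × 10380 s × 1.04 = 503833.6 Mb
wedding ceremony recording: 23.672 Mbps × 3660 s × 1.04 = 90105.1 Mb
wedding highlight reel: 28.672 Mbps × 1260 s × 1.04 = 37571.8 Mb
training video: 4.772 Mbps × 480 s × 1.04 = 2382.2 Mb
Total: 695917.6 Mb = 86989.7 MB.
= 86.99 GB.

86.99 GB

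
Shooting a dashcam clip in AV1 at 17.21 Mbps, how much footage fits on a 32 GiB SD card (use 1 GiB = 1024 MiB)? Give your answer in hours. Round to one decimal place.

Capacity: 32 GiB = 274,878 Mb.
Recording time: 274,878 / 17.210 = 15,972 s ≈ 4.44 hours.

4.4 hours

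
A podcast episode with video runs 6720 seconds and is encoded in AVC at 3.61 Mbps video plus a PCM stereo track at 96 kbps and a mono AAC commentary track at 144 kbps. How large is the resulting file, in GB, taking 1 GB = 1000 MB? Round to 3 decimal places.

3.234 GB

Audio total: 96 + 144 = 240 kbps = 0.240 Mbps.
Total bitrate: 3.61 + 0.240 = 3.850 Mbps.
Stream data: 3.850 Mbps × 6720 s = 25872.0 Mb.
25,872 Mb ÷ 8 = 3,234 MB → 3.234 GB.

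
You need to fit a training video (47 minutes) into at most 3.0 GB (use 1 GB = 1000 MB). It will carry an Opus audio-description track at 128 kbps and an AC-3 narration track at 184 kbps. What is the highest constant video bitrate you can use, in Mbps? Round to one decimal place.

8.2 Mbps

Budget: 3.0 GB = 24000.0 Mb.
47 min = 2820 s
Total bitrate budget: 24000.0 Mb / 2820 s = 8.511 Mbps.
Audio total: 128 + 184 = 312 kbps = 0.312 Mbps.
Video: 8.511 − 0.312 = 8.199 Mbps.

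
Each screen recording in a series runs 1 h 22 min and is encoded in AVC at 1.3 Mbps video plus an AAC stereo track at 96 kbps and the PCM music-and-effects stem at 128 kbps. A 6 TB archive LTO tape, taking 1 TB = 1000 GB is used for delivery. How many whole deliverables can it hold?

1 h 22 min = 82 min = 4920 s
Audio total: 96 + 128 = 224 kbps = 0.224 Mbps.
Total bitrate: 1.524 Mbps.
Per item: 1.524 Mbps × 4920 s = 7,498 Mb = 937.3 MB.
Capacity: 6 TB = 48,000,000 Mb; 6401.64 items → 6401 complete.

6401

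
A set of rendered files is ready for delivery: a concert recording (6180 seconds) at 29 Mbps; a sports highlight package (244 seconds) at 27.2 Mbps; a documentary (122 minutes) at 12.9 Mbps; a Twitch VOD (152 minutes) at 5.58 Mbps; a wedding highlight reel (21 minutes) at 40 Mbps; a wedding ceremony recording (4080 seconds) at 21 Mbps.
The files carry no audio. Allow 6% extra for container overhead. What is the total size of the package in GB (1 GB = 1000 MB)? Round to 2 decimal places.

61.91 GB

concert recording: 29.000 Mbps × 6180 s × 1.06 = 189973.2 Mb
sports highlight package: 27.200 Mbps × 244 s × 1.06 = 7035.0 Mb
documentary: 12.900 Mbps × 7320 s × 1.06 = 100093.7 Mb
Twitch VOD: 5.580 Mbps × 9120 s × 1.06 = 53943.0 Mb
wedding highlight reel: 40.000 Mbps × 1260 s × 1.06 = 53424.0 Mb
wedding ceremony recording: 21.000 Mbps × 4080 s × 1.06 = 90820.8 Mb
Total: 495289.7 Mb = 61911.2 MB.
= 61.91 GB.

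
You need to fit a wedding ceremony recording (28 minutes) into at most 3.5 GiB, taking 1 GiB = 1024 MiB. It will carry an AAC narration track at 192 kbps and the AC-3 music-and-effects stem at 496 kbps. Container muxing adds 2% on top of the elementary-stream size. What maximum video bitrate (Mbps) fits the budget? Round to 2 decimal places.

Budget: 3.5 GiB = 30064.8 Mb.
Stream payload after overhead: 30064.8 / 1.02 = 29475.3 Mb.
28 min = 1680 s
Total bitrate budget: 29475.3 Mb / 1680 s = 17.545 Mbps.
Audio total: 192 + 496 = 688 kbps = 0.688 Mbps.
Video: 17.545 − 0.688 = 16.857 Mbps.

16.86 Mbps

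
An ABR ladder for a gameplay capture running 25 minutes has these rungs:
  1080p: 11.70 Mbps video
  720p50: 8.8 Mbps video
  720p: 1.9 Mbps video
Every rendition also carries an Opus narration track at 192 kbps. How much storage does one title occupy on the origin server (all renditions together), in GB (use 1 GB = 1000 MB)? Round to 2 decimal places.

4.31 GB

25 min = 1500 s
Audio: 192 kbps = 0.192 Mbps.
Sum of rendition bitrates: (11.70+0.192) + (8.8+0.192) + (1.9+0.192) = 22.976 Mbps.
× 1500 s = 34,464 Mb = 4,308 MB = 4.308 GB.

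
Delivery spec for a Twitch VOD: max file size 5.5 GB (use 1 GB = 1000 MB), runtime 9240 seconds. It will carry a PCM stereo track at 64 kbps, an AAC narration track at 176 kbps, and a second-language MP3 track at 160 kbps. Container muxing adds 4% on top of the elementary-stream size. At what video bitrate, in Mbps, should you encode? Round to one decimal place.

Budget: 5.5 GB = 44000.0 Mb.
Stream payload after overhead: 44000.0 / 1.04 = 42307.7 Mb.
Total bitrate budget: 42307.7 Mb / 9240 s = 4.579 Mbps.
Audio total: 64 + 176 + 160 = 400 kbps = 0.400 Mbps.
Video: 4.579 − 0.400 = 4.179 Mbps.

4.2 Mbps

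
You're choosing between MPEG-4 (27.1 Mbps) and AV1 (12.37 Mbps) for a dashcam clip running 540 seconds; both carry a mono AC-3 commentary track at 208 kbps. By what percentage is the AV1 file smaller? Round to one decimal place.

Audio: 208 kbps = 0.208 Mbps.
MPEG-4: 27.308 Mbps × 540 s = 14746.3 Mb = 1.843 GB.
AV1: 12.578 Mbps × 540 s = 6792.1 Mb = 0.849 GB.
Reduction: (1 − 0.849/1.843) × 100 = 53.94%.

53.9%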